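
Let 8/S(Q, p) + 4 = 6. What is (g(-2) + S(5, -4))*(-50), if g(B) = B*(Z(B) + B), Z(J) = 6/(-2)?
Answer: -700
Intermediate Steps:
Z(J) = -3 (Z(J) = 6*(-½) = -3)
S(Q, p) = 4 (S(Q, p) = 8/(-4 + 6) = 8/2 = 8*(½) = 4)
g(B) = B*(-3 + B)
(g(-2) + S(5, -4))*(-50) = (-2*(-3 - 2) + 4)*(-50) = (-2*(-5) + 4)*(-50) = (10 + 4)*(-50) = 14*(-50) = -700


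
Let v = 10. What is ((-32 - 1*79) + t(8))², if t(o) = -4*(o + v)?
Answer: 33489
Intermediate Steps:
t(o) = -40 - 4*o (t(o) = -4*(o + 10) = -4*(10 + o) = -40 - 4*o)
((-32 - 1*79) + t(8))² = ((-32 - 1*79) + (-40 - 4*8))² = ((-32 - 79) + (-40 - 32))² = (-111 - 72)² = (-183)² = 33489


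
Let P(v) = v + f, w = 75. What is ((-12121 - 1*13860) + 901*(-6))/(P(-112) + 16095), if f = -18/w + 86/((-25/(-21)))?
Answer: -31387/16055 ≈ -1.9550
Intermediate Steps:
f = 72 (f = -18/75 + 86/((-25/(-21))) = -18*1/75 + 86/((-25*(-1/21))) = -6/25 + 86/(25/21) = -6/25 + 86*(21/25) = -6/25 + 1806/25 = 72)
P(v) = 72 + v (P(v) = v + 72 = 72 + v)
((-12121 - 1*13860) + 901*(-6))/(P(-112) + 16095) = ((-12121 - 1*13860) + 901*(-6))/((72 - 112) + 16095) = ((-12121 - 13860) - 5406)/(-40 + 16095) = (-25981 - 5406)/16055 = -31387*1/16055 = -31387/16055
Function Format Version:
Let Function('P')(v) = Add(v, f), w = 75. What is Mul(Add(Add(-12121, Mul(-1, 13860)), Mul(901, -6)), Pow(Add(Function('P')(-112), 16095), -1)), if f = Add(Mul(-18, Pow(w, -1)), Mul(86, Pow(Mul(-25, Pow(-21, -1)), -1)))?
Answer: Rational(-31387, 16055) ≈ -1.9550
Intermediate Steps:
f = 72 (f = Add(Mul(-18, Pow(75, -1)), Mul(86, Pow(Mul(-25, Pow(-21, -1)), -1))) = Add(Mul(-18, Rational(1, 75)), Mul(86, Pow(Mul(-25, Rational(-1, 21)), -1))) = Add(Rational(-6, 25), Mul(86, Pow(Rational(25, 21), -1))) = Add(Rational(-6, 25), Mul(86, Rational(21, 25))) = Add(Rational(-6, 25), Rational(1806, 25)) = 72)
Function('P')(v) = Add(72, v) (Function('P')(v) = Add(v, 72) = Add(72, v))
Mul(Add(Add(-12121, Mul(-1, 13860)), Mul(901, -6)), Pow(Add(Function('P')(-112), 16095), -1)) = Mul(Add(Add(-12121, Mul(-1, 13860)), Mul(901, -6)), Pow(Add(Add(72, -112), 16095), -1)) = Mul(Add(Add(-12121, -13860), -5406), Pow(Add(-40, 16095), -1)) = Mul(Add(-25981, -5406), Pow(16055, -1)) = Mul(-31387, Rational(1, 16055)) = Rational(-31387, 16055)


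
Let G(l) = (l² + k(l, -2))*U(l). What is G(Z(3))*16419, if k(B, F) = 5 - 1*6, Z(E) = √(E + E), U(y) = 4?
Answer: 328380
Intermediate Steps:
Z(E) = √2*√E (Z(E) = √(2*E) = √2*√E)
k(B, F) = -1 (k(B, F) = 5 - 6 = -1)
G(l) = -4 + 4*l² (G(l) = (l² - 1)*4 = (-1 + l²)*4 = -4 + 4*l²)
G(Z(3))*16419 = (-4 + 4*(√2*√3)²)*16419 = (-4 + 4*(√6)²)*16419 = (-4 + 4*6)*16419 = (-4 + 24)*16419 = 20*16419 = 328380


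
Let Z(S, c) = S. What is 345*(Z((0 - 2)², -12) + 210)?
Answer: 73830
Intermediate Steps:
345*(Z((0 - 2)², -12) + 210) = 345*((0 - 2)² + 210) = 345*((-2)² + 210) = 345*(4 + 210) = 345*214 = 73830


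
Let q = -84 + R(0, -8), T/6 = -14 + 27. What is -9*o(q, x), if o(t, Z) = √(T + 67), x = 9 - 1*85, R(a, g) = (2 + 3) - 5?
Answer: -9*√145 ≈ -108.37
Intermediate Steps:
R(a, g) = 0 (R(a, g) = 5 - 5 = 0)
x = -76 (x = 9 - 85 = -76)
T = 78 (T = 6*(-14 + 27) = 6*13 = 78)
q = -84 (q = -84 + 0 = -84)
o(t, Z) = √145 (o(t, Z) = √(78 + 67) = √145)
-9*o(q, x) = -9*√145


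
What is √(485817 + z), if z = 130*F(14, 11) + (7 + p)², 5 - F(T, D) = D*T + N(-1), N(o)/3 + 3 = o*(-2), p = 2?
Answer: √466918 ≈ 683.31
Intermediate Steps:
N(o) = -9 - 6*o (N(o) = -9 + 3*(o*(-2)) = -9 + 3*(-2*o) = -9 - 6*o)
F(T, D) = 8 - D*T (F(T, D) = 5 - (D*T + (-9 - 6*(-1))) = 5 - (D*T + (-9 + 6)) = 5 - (D*T - 3) = 5 - (-3 + D*T) = 5 + (3 - D*T) = 8 - D*T)
z = -18899 (z = 130*(8 - 1*11*14) + (7 + 2)² = 130*(8 - 154) + 9² = 130*(-146) + 81 = -18980 + 81 = -18899)
√(485817 + z) = √(485817 - 18899) = √466918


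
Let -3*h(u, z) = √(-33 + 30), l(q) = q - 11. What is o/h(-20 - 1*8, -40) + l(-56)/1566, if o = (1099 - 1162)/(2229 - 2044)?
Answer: -67/1566 - 63*I*√3/185 ≈ -0.042784 - 0.58983*I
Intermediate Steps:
o = -63/185 ≈ -0.34054
l(q) = -11 + q
h(u, z) = -I*√3/3 (h(u, z) = -√(-33 + 30)/3 = -I*√3/3)
o/h(-20 - 1*8, -40) + l(-56)/1566 = -63*I*√3/185 + (-11 - 56)/1566 = -63*I*√3/185 - 67*1/1566 = -63*I*√3/185 - 67/1566 = -67/1566 - 63*I*√3/185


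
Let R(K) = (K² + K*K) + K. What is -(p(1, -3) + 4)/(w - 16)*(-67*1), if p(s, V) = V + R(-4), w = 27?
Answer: 1943/11 ≈ 176.64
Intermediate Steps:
R(K) = K + 2*K² (R(K) = (K² + K²) + K = 2*K² + K = K + 2*K²)
p(s, V) = 28 + V (p(s, V) = V - 4*(1 + 2*(-4)) = V - 4*(1 - 8) = V - 4*(-7) = V + 28 = 28 + V)
-(p(1, -3) + 4)/(w - 16)*(-67*1) = -((28 - 3) + 4)/(27 - 16)*(-67*1) = -(25 + 4)/11*(-67) = -29*(1/11)*(-67) = -29*(-67)/11 = -1*(-1943/11) = 1943/11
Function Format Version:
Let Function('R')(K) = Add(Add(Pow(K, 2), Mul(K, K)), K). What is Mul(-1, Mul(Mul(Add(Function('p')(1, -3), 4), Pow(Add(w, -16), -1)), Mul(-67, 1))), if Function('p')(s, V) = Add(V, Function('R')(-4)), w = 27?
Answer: Rational(1943, 11) ≈ 176.64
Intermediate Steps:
Function('R')(K) = Add(K, Mul(2, Pow(K, 2))) (Function('R')(K) = Add(Add(Pow(K, 2), Pow(K, 2)), K) = Add(Mul(2, Pow(K, 2)), K) = Add(K, Mul(2, Pow(K, 2))))
Function('p')(s, V) = Add(28, V) (Function('p')(s, V) = Add(V, Mul(-4, Add(1, Mul(2, -4)))) = Add(V, Mul(-4, Add(1, -8))) = Add(V, Mul(-4, -7)) = Add(V, 28) = Add(28, V))
Mul(-1, Mul(Mul(Add(Function('p')(1, -3), 4), Pow(Add(w, -16), -1)), Mul(-67, 1))) = Mul(-1, Mul(Mul(Add(Add(28, -3), 4), Pow(Add(27, -16), -1)), Mul(-67, 1))) = Mul(-1, Mul(Mul(Add(25, 4), Pow(11, -1)), -67)) = Mul(-1, Mul(Mul(29, Rational(1, 11)), -67)) = Mul(-1, Mul(Rational(29, 11), -67)) = Mul(-1, Rational(-1943, 11)) = Rational(1943, 11)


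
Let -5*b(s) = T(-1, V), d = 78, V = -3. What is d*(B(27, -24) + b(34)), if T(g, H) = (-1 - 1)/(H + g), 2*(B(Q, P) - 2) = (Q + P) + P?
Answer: -3354/5 ≈ -670.80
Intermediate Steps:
B(Q, P) = 2 + P + Q/2 (B(Q, P) = 2 + ((Q + P) + P)/2 = 2 + ((P + Q) + P)/2 = 2 + (Q + 2*P)/2 = 2 + (P + Q/2) = 2 + P + Q/2)
T(g, H) = -2/(H + g)
b(s) = -1/10 (b(s) = -(-2)/(5*(-3 - 1)) = -(-2)/(5*(-4)) = -(-2)*(-1)/(5*4) = -1/5*1/2 = -1/10)
d*(B(27, -24) + b(34)) = 78*((2 - 24 + (1/2)*27) - 1/10) = 78*((2 - 24 + 27/2) - 1/10) = 78*(-17/2 - 1/10) = 78*(-43/5) = -3354/5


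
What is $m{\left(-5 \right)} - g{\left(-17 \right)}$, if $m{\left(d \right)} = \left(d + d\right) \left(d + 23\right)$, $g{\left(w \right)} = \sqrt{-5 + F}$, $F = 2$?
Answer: $-180 - i \sqrt{3} \approx -180.0 - 1.732 i$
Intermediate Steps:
$g{\left(w \right)} = i \sqrt{3}$ ($g{\left(w \right)} = \sqrt{-5 + 2} = \sqrt{-3} = i \sqrt{3}$)
$m{\left(d \right)} = 2 d \left(23 + d\right)$
$m{\left(-5 \right)} - g{\left(-17 \right)} = 2 \left(-5\right) \left(23 - 5\right) - i \sqrt{3} = 2 \left(-5\right) 18 - i \sqrt{3} = -180 - i \sqrt{3}$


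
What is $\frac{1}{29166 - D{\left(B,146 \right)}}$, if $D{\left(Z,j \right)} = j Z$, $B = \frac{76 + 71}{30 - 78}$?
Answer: $\frac{8}{236905} \approx 3.3769 \cdot 10^{-5}$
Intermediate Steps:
$B = - \frac{49}{16}$ ($B = \frac{147}{-48} = 147 \left(- \frac{1}{48}\right) = - \frac{49}{16} \approx -3.0625$)
$D{\left(Z,j \right)} = Z j$
$\frac{1}{29166 - D{\left(B,146 \right)}} = \frac{1}{29166 - \left(- \frac{49}{16}\right) 146} = \frac{1}{29166 - - \frac{3577}{8}} = \frac{1}{29166 + \frac{3577}{8}} = \frac{1}{\frac{236905}{8}} = \frac{8}{236905}$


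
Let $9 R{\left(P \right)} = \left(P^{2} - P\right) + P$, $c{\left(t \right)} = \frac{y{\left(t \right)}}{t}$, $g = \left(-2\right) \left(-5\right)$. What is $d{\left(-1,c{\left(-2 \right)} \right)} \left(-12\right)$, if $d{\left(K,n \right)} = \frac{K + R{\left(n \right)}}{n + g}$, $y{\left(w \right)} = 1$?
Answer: $\frac{70}{57} \approx 1.2281$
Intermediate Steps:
$g = 10$
$c{\left(t \right)} = \frac{1}{t}$ ($c{\left(t \right)} = 1 \frac{1}{t} = \frac{1}{t}$)
$R{\left(P \right)} = \frac{P^{2}}{9}$ ($R{\left(P \right)} = \frac{\left(P^{2} - P\right) + P}{9} = \frac{P^{2}}{9}$)
$d{\left(K,n \right)} = \frac{K + \frac{n^{2}}{9}}{10 + n}$ ($d{\left(K,n \right)} = \frac{K + \frac{n^{2}}{9}}{n + 10} = \frac{K + \frac{n^{2}}{9}}{10 + n}$)
$d{\left(-1,c{\left(-2 \right)} \right)} \left(-12\right) = \frac{-1 + \frac{\left(\frac{1}{-2}\right)^{2}}{9}}{10 + \frac{1}{-2}} \left(-12\right) = \frac{-1 + \frac{\left(- \frac{1}{2}\right)^{2}}{9}}{10 - \frac{1}{2}} \left(-12\right) = \frac{-1 + \frac{1}{9} \cdot \frac{1}{4}}{\frac{19}{2}} \left(-12\right) = \frac{2 \left(-1 + \frac{1}{36}\right)}{19} \left(-12\right) = \frac{2}{19} \left(- \frac{35}{36}\right) \left(-12\right) = \left(- \frac{35}{342}\right) \left(-12\right) = \frac{70}{57}$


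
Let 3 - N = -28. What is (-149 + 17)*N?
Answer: -4092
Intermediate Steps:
N = 31 (N = 3 - 1*(-28) = 3 + 28 = 31)
(-149 + 17)*N = (-149 + 17)*31 = -132*31 = -4092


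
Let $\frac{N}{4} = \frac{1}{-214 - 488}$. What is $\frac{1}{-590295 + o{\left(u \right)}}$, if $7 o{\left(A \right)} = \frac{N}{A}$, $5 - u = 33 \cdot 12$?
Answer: $- \frac{960687}{567088732663} \approx -1.6941 \cdot 10^{-6}$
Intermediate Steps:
$u = -391$ ($u = 5 - 33 \cdot 12 = 5 - 396 = -391$)
$N = - \frac{2}{351}$ ($N = \frac{4}{-214 - 488} = \frac{4}{-702} = 4 \left(- \frac{1}{702}\right) = - \frac{2}{351} \approx -0.005698$)
$o{\left(A \right)} = - \frac{2}{2457 A}$ ($o{\left(A \right)} = \frac{\left(- \frac{2}{351}\right) \frac{1}{A}}{7} = - \frac{2}{2457 A}$)
$\frac{1}{-590295 + o{\left(u \right)}} = \frac{1}{-590295 - \frac{2}{2457 \left(-391\right)}} = \frac{1}{-590295 - - \frac{2}{960687}} = \frac{1}{-590295 + \frac{2}{960687}} = \frac{1}{- \frac{567088732663}{960687}} = - \frac{960687}{567088732663}$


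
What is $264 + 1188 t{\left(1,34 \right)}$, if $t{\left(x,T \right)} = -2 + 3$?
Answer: $1452$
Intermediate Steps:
$t{\left(x,T \right)} = 1$
$264 + 1188 t{\left(1,34 \right)} = 264 + 1188 \cdot 1 = 264 + 1188 = 1452$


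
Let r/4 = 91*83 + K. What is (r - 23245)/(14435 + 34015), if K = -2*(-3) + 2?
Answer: 2333/16150 ≈ 0.14446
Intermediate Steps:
K = 8 (K = 6 + 2 = 8)
r = 30244 (r = 4*(91*83 + 8) = 4*(7553 + 8) = 4*7561 = 30244)
(r - 23245)/(14435 + 34015) = (30244 - 23245)/(14435 + 34015) = 6999/48450 = 6999*(1/48450) = 2333/16150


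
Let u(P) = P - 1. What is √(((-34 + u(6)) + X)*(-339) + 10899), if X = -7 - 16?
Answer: √28527 ≈ 168.90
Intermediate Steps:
u(P) = -1 + P
X = -23
√(((-34 + u(6)) + X)*(-339) + 10899) = √(((-34 + (-1 + 6)) - 23)*(-339) + 10899) = √(((-34 + 5) - 23)*(-339) + 10899) = √((-29 - 23)*(-339) + 10899) = √(-52*(-339) + 10899) = √(17628 + 10899) = √28527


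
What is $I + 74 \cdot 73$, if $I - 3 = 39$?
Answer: $5444$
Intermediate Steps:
$I = 42$ ($I = 3 + 39 = 42$)
$I + 74 \cdot 73 = 42 + 74 \cdot 73 = 42 + 5402 = 5444$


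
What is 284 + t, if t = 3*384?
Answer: 1436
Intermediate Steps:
t = 1152
284 + t = 284 + 1152 = 1436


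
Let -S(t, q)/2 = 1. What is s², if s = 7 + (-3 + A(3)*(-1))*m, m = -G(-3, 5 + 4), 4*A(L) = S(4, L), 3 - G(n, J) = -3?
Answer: 484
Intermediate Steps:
S(t, q) = -2 (S(t, q) = -2*1 = -2)
G(n, J) = 6 (G(n, J) = 3 - 1*(-3) = 3 + 3 = 6)
A(L) = -½ (A(L) = (¼)*(-2) = -½)
m = -6 (m = -1*6 = -6)
s = 22 (s = 7 + (-3 - ½*(-1))*(-6) = 7 + (-3 + ½)*(-6) = 7 - 5/2*(-6) = 7 + 15 = 22)
s² = 22² = 484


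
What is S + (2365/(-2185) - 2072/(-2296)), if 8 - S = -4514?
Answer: 81017450/17917 ≈ 4521.8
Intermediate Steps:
S = 4522 (S = 8 - 1*(-4514) = 8 + 4514 = 4522)
S + (2365/(-2185) - 2072/(-2296)) = 4522 + (2365/(-2185) - 2072/(-2296)) = 4522 + (2365*(-1/2185) - 2072*(-1/2296)) = 4522 + (-473/437 + 37/41) = 4522 - 3224/17917 = 81017450/17917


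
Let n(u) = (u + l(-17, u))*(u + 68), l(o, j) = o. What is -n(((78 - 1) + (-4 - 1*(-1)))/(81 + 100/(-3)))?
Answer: 21970714/20449 ≈ 1074.4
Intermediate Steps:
n(u) = (-17 + u)*(68 + u) (n(u) = (u - 17)*(u + 68) = (-17 + u)*(68 + u))
-n(((78 - 1) + (-4 - 1*(-1)))/(81 + 100/(-3))) = -(-1156 + (((78 - 1) + (-4 - 1*(-1)))/(81 + 100/(-3)))**2 + 51*(((78 - 1) + (-4 - 1*(-1)))/(81 + 100/(-3)))) = -(-1156 + ((77 + (-4 + 1))/(81 + 100*(-1/3)))**2 + 51*((77 + (-4 + 1))/(81 + 100*(-1/3)))) = -(-1156 + ((77 - 3)/(81 - 100/3))**2 + 51*((77 - 3)/(81 - 100/3))) = -(-1156 + (74/(143/3))**2 + 51*(74/(143/3))) = -(-1156 + (74*(3/143))**2 + 51*(74*(3/143))) = -(-1156 + (222/143)**2 + 51*(222/143)) = -(-1156 + 49284/20449 + 11322/143) = -1*(-21970714/20449) = 21970714/20449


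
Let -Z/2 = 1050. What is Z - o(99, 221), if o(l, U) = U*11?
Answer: -4531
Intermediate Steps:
o(l, U) = 11*U
Z = -2100 (Z = -2*1050 = -2100)
Z - o(99, 221) = -2100 - 11*221 = -2100 - 1*2431 = -2100 - 2431 = -4531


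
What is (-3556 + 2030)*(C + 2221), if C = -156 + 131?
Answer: -3351096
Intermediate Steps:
C = -25
(-3556 + 2030)*(C + 2221) = (-3556 + 2030)*(-25 + 2221) = -1526*2196 = -3351096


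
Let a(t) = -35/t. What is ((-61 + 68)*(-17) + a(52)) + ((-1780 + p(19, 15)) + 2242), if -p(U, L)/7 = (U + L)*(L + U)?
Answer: -402983/52 ≈ -7749.7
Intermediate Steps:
p(U, L) = -7*(L + U)² (p(U, L) = -7*(U + L)*(L + U) = -7*(L + U)*(L + U) = -7*(L + U)²)
((-61 + 68)*(-17) + a(52)) + ((-1780 + p(19, 15)) + 2242) = ((-61 + 68)*(-17) - 35/52) + ((-1780 - 7*(15 + 19)²) + 2242) = (7*(-17) - 35*1/52) + ((-1780 - 7*34²) + 2242) = (-119 - 35/52) + ((-1780 - 7*1156) + 2242) = -6223/52 + ((-1780 - 8092) + 2242) = -6223/52 + (-9872 + 2242) = -6223/52 - 7630 = -402983/52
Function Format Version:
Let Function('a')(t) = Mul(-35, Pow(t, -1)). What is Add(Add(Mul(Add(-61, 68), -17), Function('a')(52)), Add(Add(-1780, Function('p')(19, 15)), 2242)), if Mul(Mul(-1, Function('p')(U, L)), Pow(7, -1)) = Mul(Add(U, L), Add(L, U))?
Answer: Rational(-402983, 52) ≈ -7749.7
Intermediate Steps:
Function('p')(U, L) = Mul(-7, Pow(Add(L, U), 2)) (Function('p')(U, L) = Mul(-7, Mul(Add(U, L), Add(L, U))) = Mul(-7, Mul(Add(L, U), Add(L, U))) = Mul(-7, Pow(Add(L, U), 2)))
Add(Add(Mul(Add(-61, 68), -17), Function('a')(52)), Add(Add(-1780, Function('p')(19, 15)), 2242)) = Add(Add(Mul(Add(-61, 68), -17), Mul(-35, Pow(52, -1))), Add(Add(-1780, Mul(-7, Pow(Add(15, 19), 2))), 2242)) = Add(Add(Mul(7, -17), Mul(-35, Rational(1, 52))), Add(Add(-1780, Mul(-7, Pow(34, 2))), 2242)) = Add(Add(-119, Rational(-35, 52)), Add(Add(-1780, Mul(-7, 1156)), 2242)) = Add(Rational(-6223, 52), Add(Add(-1780, -8092), 2242)) = Add(Rational(-6223, 52), Add(-9872, 2242)) = Add(Rational(-6223, 52), -7630) = Rational(-402983, 52)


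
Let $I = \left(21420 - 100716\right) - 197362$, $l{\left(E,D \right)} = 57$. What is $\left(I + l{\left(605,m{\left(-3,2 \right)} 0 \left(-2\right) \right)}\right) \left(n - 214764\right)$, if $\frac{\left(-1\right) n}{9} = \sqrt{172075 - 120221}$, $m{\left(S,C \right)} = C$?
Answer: $59403937164 + 2489409 \sqrt{51854} \approx 5.9971 \cdot 10^{10}$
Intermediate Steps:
$I = -276658$ ($I = \left(21420 - 100716\right) - 197362 = -79296 - 197362 = -276658$)
$n = - 9 \sqrt{51854}$ ($n = - 9 \sqrt{172075 - 120221} = - 9 \sqrt{51854} \approx -2049.4$)
$\left(I + l{\left(605,m{\left(-3,2 \right)} 0 \left(-2\right) \right)}\right) \left(n - 214764\right) = \left(-276658 + 57\right) \left(- 9 \sqrt{51854} - 214764\right) = - 276601 \left(-214764 - 9 \sqrt{51854}\right) = 59403937164 + 2489409 \sqrt{51854}$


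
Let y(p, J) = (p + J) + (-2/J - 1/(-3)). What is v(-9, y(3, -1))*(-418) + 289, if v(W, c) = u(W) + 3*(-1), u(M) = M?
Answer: 5305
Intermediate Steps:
y(p, J) = 1/3 + J + p - 2/J (y(p, J) = (J + p) + (-2/J - 1*(-1/3)) = (J + p) + (-2/J + 1/3) = (J + p) + (1/3 - 2/J) = 1/3 + J + p - 2/J)
v(W, c) = -3 + W (v(W, c) = W + 3*(-1) = W - 3 = -3 + W)
v(-9, y(3, -1))*(-418) + 289 = (-3 - 9)*(-418) + 289 = -12*(-418) + 289 = 5016 + 289 = 5305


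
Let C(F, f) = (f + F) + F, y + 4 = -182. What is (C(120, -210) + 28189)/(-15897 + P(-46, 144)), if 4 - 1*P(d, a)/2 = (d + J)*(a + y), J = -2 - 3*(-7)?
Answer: -28219/18157 ≈ -1.5542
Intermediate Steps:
y = -186 (y = -4 - 182 = -186)
C(F, f) = f + 2*F (C(F, f) = (F + f) + F = f + 2*F)
J = 19 (J = -2 + 21 = 19)
P(d, a) = 8 - 2*(-186 + a)*(19 + d) (P(d, a) = 8 - 2*(d + 19)*(a - 186) = 8 - 2*(19 + d)*(-186 + a) = 8 - 2*(-186 + a)*(19 + d))
(C(120, -210) + 28189)/(-15897 + P(-46, 144)) = ((-210 + 2*120) + 28189)/(-15897 + (7076 - 38*144 + 372*(-46) - 2*144*(-46))) = ((-210 + 240) + 28189)/(-15897 + (7076 - 5472 - 17112 + 13248)) = (30 + 28189)/(-15897 - 2260) = 28219/(-18157) = 28219*(-1/18157) = -28219/18157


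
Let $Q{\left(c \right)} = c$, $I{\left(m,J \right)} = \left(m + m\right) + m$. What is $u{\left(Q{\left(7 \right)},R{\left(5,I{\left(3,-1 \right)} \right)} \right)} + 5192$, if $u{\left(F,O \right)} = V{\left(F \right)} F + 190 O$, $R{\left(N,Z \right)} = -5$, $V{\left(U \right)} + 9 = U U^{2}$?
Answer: $6580$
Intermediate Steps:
$I{\left(m,J \right)} = 3 m$ ($I{\left(m,J \right)} = 2 m + m = 3 m$)
$V{\left(U \right)} = -9 + U^{3}$ ($V{\left(U \right)} = -9 + U U^{2} = -9 + U^{3}$)
$u{\left(F,O \right)} = 190 O + F \left(-9 + F^{3}\right)$ ($u{\left(F,O \right)} = \left(-9 + F^{3}\right) F + 190 O = F \left(-9 + F^{3}\right) + 190 O = 190 O + F \left(-9 + F^{3}\right)$)
$u{\left(Q{\left(7 \right)},R{\left(5,I{\left(3,-1 \right)} \right)} \right)} + 5192 = \left(190 \left(-5\right) + 7 \left(-9 + 7^{3}\right)\right) + 5192 = \left(-950 + 7 \left(-9 + 343\right)\right) + 5192 = \left(-950 + 7 \cdot 334\right) + 5192 = \left(-950 + 2338\right) + 5192 = 1388 + 5192 = 6580$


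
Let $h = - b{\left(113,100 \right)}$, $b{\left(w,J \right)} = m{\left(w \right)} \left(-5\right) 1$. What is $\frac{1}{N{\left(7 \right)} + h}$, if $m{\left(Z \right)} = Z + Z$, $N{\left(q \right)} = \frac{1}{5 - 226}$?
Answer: $\frac{221}{249729} \approx 0.00088496$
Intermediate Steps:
$N{\left(q \right)} = - \frac{1}{221}$ ($N{\left(q \right)} = \frac{1}{-221} = - \frac{1}{221}$)
$m{\left(Z \right)} = 2 Z$
$b{\left(w,J \right)} = - 10 w$ ($b{\left(w,J \right)} = 2 w \left(-5\right) 1 = - 10 w 1 = - 10 w$)
$h = 1130$ ($h = - \left(-10\right) 113 = \left(-1\right) \left(-1130\right) = 1130$)
$\frac{1}{N{\left(7 \right)} + h} = \frac{1}{- \frac{1}{221} + 1130} = \frac{1}{\frac{249729}{221}} = \frac{221}{249729}$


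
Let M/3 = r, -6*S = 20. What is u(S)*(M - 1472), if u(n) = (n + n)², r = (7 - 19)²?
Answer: -416000/9 ≈ -46222.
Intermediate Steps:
S = -10/3 (S = -⅙*20 = -10/3 ≈ -3.3333)
r = 144 (r = (-12)² = 144)
M = 432 (M = 3*144 = 432)
u(n) = 4*n² (u(n) = (2*n)² = 4*n²)
u(S)*(M - 1472) = (4*(-10/3)²)*(432 - 1472) = (4*(100/9))*(-1040) = (400/9)*(-1040) = -416000/9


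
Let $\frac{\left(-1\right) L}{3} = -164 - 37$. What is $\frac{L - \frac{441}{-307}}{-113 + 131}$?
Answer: $\frac{10309}{307} \approx 33.58$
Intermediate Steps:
$L = 603$ ($L = - 3 \left(-164 - 37\right) = \left(-3\right) \left(-201\right) = 603$)
$\frac{L - \frac{441}{-307}}{-113 + 131} = \frac{603 - \frac{441}{-307}}{-113 + 131} = \frac{603 - - \frac{441}{307}}{18} = \left(603 + \frac{441}{307}\right) \frac{1}{18} = \frac{185562}{307} \cdot \frac{1}{18} = \frac{10309}{307}$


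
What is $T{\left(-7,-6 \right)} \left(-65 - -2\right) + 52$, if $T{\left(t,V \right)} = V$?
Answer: $430$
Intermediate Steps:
$T{\left(-7,-6 \right)} \left(-65 - -2\right) + 52 = - 6 \left(-65 - -2\right) + 52 = - 6 \left(-65 + 2\right) + 52 = \left(-6\right) \left(-63\right) + 52 = 378 + 52 = 430$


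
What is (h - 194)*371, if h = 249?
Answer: 20405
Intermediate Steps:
(h - 194)*371 = (249 - 194)*371 = 55*371 = 20405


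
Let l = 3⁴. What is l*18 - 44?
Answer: 1414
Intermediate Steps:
l = 81
l*18 - 44 = 81*18 - 44 = 1458 - 44 = 1414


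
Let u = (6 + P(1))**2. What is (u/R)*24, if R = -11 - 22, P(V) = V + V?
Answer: -512/11 ≈ -46.545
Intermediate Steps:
P(V) = 2*V
u = 64 (u = (6 + 2*1)**2 = (6 + 2)**2 = 8**2 = 64)
R = -33
(u/R)*24 = (64/(-33))*24 = (64*(-1/33))*24 = -64/33*24 = -512/11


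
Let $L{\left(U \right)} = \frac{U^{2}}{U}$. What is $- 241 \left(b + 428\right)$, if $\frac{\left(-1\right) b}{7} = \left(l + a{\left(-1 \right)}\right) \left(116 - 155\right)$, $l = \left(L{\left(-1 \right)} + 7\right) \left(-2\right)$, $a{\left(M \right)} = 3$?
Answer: $488989$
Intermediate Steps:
$L{\left(U \right)} = U$
$l = -12$ ($l = \left(-1 + 7\right) \left(-2\right) = 6 \left(-2\right) = -12$)
$b = -2457$ ($b = - 7 \left(-12 + 3\right) \left(116 - 155\right) = - 7 \left(\left(-9\right) \left(-39\right)\right) = \left(-7\right) 351 = -2457$)
$- 241 \left(b + 428\right) = - 241 \left(-2457 + 428\right) = \left(-241\right) \left(-2029\right) = 488989$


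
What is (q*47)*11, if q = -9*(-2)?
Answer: 9306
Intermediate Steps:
q = 18
(q*47)*11 = (18*47)*11 = 846*11 = 9306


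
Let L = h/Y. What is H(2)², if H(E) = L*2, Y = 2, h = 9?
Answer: 81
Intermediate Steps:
L = 9/2 ≈ 4.5000
H(E) = 9 (H(E) = (9/2)*2 = 9)
H(2)² = 9² = 81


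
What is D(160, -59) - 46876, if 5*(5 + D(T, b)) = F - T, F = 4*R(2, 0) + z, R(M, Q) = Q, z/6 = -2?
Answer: -234577/5 ≈ -46915.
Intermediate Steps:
z = -12 (z = 6*(-2) = -12)
F = -12 (F = 4*0 - 12 = 0 - 12 = -12)
D(T, b) = -37/5 - T/5 (D(T, b) = -5 + (-12 - T)/5 = -5 + (-12/5 - T/5) = -37/5 - T/5)
D(160, -59) - 46876 = (-37/5 - ⅕*160) - 46876 = (-37/5 - 32) - 46876 = -197/5 - 46876 = -234577/5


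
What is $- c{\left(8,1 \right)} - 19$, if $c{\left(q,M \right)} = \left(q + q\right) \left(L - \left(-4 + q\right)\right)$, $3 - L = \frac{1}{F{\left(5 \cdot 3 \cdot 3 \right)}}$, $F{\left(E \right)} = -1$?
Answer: $-19$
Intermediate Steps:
$L = 4$ ($L = 3 - \frac{1}{-1} = 3 - -1 = 3 + 1 = 4$)
$c{\left(q,M \right)} = 2 q \left(8 - q\right)$ ($c{\left(q,M \right)} = \left(q + q\right) \left(4 - \left(-4 + q\right)\right) = 2 q \left(4 - \left(-4 + q\right)\right) = 2 q \left(8 - q\right)$)
$- c{\left(8,1 \right)} - 19 = - 2 \cdot 8 \left(8 - 8\right) - 19 = - 2 \cdot 8 \cdot 0 - 19 = \left(-1\right) 0 - 19 = 0 - 19 = -19$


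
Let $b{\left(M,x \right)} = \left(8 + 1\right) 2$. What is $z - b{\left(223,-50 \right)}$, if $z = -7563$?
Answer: $-7581$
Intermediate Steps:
$b{\left(M,x \right)} = 18$ ($b{\left(M,x \right)} = 9 \cdot 2 = 18$)
$z - b{\left(223,-50 \right)} = -7563 - 18 = -7581$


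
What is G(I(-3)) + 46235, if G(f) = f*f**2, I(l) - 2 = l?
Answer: 46234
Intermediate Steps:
I(l) = 2 + l
G(f) = f**3
G(I(-3)) + 46235 = (2 - 3)**3 + 46235 = (-1)**3 + 46235 = -1 + 46235 = 46234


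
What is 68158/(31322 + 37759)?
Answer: 68158/69081 ≈ 0.98664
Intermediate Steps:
68158/(31322 + 37759) = 68158/69081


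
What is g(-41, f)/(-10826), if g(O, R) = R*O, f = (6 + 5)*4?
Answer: 902/5413 ≈ 0.16664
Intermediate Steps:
f = 44 (f = 11*4 = 44)
g(O, R) = O*R
g(-41, f)/(-10826) = -41*44/(-10826) = -1804*(-1/10826) = 902/5413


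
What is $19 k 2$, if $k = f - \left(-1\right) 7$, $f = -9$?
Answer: $-76$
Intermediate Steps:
$k = -2$ ($k = -9 - \left(-1\right) 7 = -9 - -7 = -9 + 7 = -2$)
$19 k 2 = 19 \left(-2\right) 2 = \left(-38\right) 2 = -76$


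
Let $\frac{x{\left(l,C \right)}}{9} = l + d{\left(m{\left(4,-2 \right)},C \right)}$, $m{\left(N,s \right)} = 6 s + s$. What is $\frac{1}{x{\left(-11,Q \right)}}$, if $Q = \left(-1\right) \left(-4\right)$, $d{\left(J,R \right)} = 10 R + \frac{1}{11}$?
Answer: $\frac{11}{2880} \approx 0.0038194$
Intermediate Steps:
$m{\left(N,s \right)} = 7 s$
$d{\left(J,R \right)} = \frac{1}{11} + 10 R$ ($d{\left(J,R \right)} = 10 R + \frac{1}{11} = \frac{1}{11} + 10 R$)
$Q = 4$
$x{\left(l,C \right)} = \frac{9}{11} + 9 l + 90 C$ ($x{\left(l,C \right)} = 9 \left(l + \left(\frac{1}{11} + 10 C\right)\right) = 9 \left(\frac{1}{11} + l + 10 C\right) = \frac{9}{11} + 9 l + 90 C$)
$\frac{1}{x{\left(-11,Q \right)}} = \frac{1}{\frac{9}{11} + 9 \left(-11\right) + 90 \cdot 4} = \frac{1}{\frac{9}{11} - 99 + 360} = \frac{1}{\frac{2880}{11}} = \frac{11}{2880}$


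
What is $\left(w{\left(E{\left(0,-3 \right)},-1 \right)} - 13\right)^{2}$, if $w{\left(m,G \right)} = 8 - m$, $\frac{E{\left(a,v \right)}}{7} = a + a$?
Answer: $25$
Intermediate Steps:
$E{\left(a,v \right)} = 14 a$ ($E{\left(a,v \right)} = 7 \left(a + a\right) = 7 \cdot 2 a = 14 a$)
$\left(w{\left(E{\left(0,-3 \right)},-1 \right)} - 13\right)^{2} = \left(\left(8 - 14 \cdot 0\right) - 13\right)^{2} = \left(\left(8 - 0\right) - 13\right)^{2} = \left(\left(8 + 0\right) - 13\right)^{2} = \left(8 - 13\right)^{2} = \left(-5\right)^{2} = 25$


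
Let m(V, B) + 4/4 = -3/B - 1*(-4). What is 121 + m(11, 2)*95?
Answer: 527/2 ≈ 263.50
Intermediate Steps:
m(V, B) = 3 - 3/B (m(V, B) = -1 + (-3/B - 1*(-4)) = -1 + (-3/B + 4) = -1 + (4 - 3/B) = 3 - 3/B)
121 + m(11, 2)*95 = 121 + (3 - 3/2)*95 = 121 + (3/2)*95 = 121 + 285/2 = 527/2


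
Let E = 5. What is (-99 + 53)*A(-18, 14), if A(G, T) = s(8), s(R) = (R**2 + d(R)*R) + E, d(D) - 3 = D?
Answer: -7222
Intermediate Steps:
d(D) = 3 + D
s(R) = 5 + R**2 + R*(3 + R) (s(R) = (R**2 + (3 + R)*R) + 5 = (R**2 + R*(3 + R)) + 5 = 5 + R**2 + R*(3 + R))
A(G, T) = 157 (A(G, T) = 5 + 8**2 + 8*(3 + 8) = 5 + 64 + 8*11 = 5 + 64 + 88 = 157)
(-99 + 53)*A(-18, 14) = (-99 + 53)*157 = -46*157 = -7222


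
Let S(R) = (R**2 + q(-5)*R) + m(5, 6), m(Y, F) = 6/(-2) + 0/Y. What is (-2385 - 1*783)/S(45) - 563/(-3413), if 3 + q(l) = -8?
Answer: -3317561/1737217 ≈ -1.9097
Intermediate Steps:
q(l) = -11 (q(l) = -3 - 8 = -11)
m(Y, F) = -3 (m(Y, F) = 6*(-1/2) + 0 = -3 + 0 = -3)
S(R) = -3 + R**2 - 11*R (S(R) = (R**2 - 11*R) - 3 = -3 + R**2 - 11*R)
(-2385 - 1*783)/S(45) - 563/(-3413) = (-2385 - 1*783)/(-3 + 45**2 - 11*45) - 563/(-3413) = (-2385 - 783)/(-3 + 2025 - 495) - 563*(-1/3413) = -3168/1527 + 563/3413 = -3168*1/1527 + 563/3413 = -1056/509 + 563/3413 = -3317561/1737217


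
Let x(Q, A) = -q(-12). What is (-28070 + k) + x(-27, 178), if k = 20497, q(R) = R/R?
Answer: -7574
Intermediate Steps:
q(R) = 1
x(Q, A) = -1 (x(Q, A) = -1*1 = -1)
(-28070 + k) + x(-27, 178) = (-28070 + 20497) - 1 = -7573 - 1 = -7574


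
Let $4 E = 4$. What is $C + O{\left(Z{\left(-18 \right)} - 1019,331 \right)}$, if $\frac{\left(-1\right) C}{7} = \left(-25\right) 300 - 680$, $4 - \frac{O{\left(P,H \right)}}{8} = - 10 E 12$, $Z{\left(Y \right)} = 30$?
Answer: $58252$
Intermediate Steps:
$E = 1$ ($E = \frac{1}{4} \cdot 4 = 1$)
$O{\left(P,H \right)} = 992$ ($O{\left(P,H \right)} = 32 - 8 \left(-10\right) 1 \cdot 12 = 32 - 8 \left(\left(-10\right) 12\right) = 32 - -960 = 32 + 960 = 992$)
$C = 57260$ ($C = - 7 \left(\left(-25\right) 300 - 680\right) = - 7 \left(-7500 - 680\right) = \left(-7\right) \left(-8180\right) = 57260$)
$C + O{\left(Z{\left(-18 \right)} - 1019,331 \right)} = 57260 + 992 = 58252$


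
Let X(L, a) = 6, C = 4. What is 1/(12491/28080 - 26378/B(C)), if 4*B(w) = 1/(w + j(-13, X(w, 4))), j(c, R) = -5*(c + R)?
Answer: -28080/115548288949 ≈ -2.4302e-7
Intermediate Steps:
j(c, R) = -5*R - 5*c (j(c, R) = -5*(R + c) = -5*R - 5*c)
B(w) = 1/(4*(35 + w)) (B(w) = 1/(4*(w + (-5*6 - 5*(-13)))) = 1/(4*(w + (-30 + 65))) = 1/(4*(w + 35)) = 1/(4*(35 + w)))
1/(12491/28080 - 26378/B(C)) = 1/(12491/28080 - 26378/(1/(4*(35 + 4)))) = 1/(12491*(1/28080) - 26378/((¼)/39)) = 1/(12491/28080 - 26378/((¼)*(1/39))) = 1/(12491/28080 - 26378/1/156) = 1/(12491/28080 - 26378*156) = 1/(12491/28080 - 4114968) = 1/(-115548288949/28080) = -28080/115548288949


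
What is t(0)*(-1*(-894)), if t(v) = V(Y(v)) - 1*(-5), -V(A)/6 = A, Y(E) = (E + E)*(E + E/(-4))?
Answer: 4470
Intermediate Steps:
Y(E) = 3*E²/2 (Y(E) = (2*E)*(E + E*(-¼)) = (2*E)*(E - E/4) = (2*E)*(3*E/4) = 3*E²/2)
V(A) = -6*A
t(v) = 5 - 9*v² (t(v) = -9*v² - 1*(-5) = -9*v² + 5 = 5 - 9*v²)
t(0)*(-1*(-894)) = (5 - 9*0²)*(-1*(-894)) = (5 - 9*0)*894 = (5 + 0)*894 = 5*894 = 4470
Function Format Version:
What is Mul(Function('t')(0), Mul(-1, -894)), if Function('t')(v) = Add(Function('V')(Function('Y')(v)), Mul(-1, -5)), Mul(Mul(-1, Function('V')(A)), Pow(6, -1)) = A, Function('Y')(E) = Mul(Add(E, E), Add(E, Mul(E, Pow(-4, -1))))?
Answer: 4470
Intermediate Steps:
Function('Y')(E) = Mul(Rational(3, 2), Pow(E, 2)) (Function('Y')(E) = Mul(Mul(2, E), Add(E, Mul(E, Rational(-1, 4)))) = Mul(Mul(2, E), Add(E, Mul(Rational(-1, 4), E))) = Mul(Mul(2, E), Mul(Rational(3, 4), E)) = Mul(Rational(3, 2), Pow(E, 2)))
Function('V')(A) = Mul(-6, A)
Function('t')(v) = Add(5, Mul(-9, Pow(v, 2))) (Function('t')(v) = Add(Mul(-6, Mul(Rational(3, 2), Pow(v, 2))), Mul(-1, -5)) = Add(Mul(-9, Pow(v, 2)), 5) = Add(5, Mul(-9, Pow(v, 2))))
Mul(Function('t')(0), Mul(-1, -894)) = Mul(Add(5, Mul(-9, Pow(0, 2))), Mul(-1, -894)) = Mul(Add(5, Mul(-9, 0)), 894) = Mul(Add(5, 0), 894) = Mul(5, 894) = 4470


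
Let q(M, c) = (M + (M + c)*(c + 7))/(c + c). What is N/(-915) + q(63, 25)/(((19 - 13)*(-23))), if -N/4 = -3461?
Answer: -6543859/420900 ≈ -15.547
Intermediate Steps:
N = 13844 (N = -4*(-3461) = 13844)
q(M, c) = (M + (7 + c)*(M + c))/(2*c) (q(M, c) = (M + (M + c)*(7 + c))/((2*c)) = (M + (7 + c)*(M + c))*(1/(2*c)) = (M + (7 + c)*(M + c))/(2*c))
N/(-915) + q(63, 25)/(((19 - 13)*(-23))) = 13844/(-915) + ((½)*(8*63 + 25*(7 + 63 + 25))/25)/(((19 - 13)*(-23))) = 13844*(-1/915) + ((½)*(1/25)*(504 + 25*95))/((6*(-23))) = -13844/915 + ((½)*(1/25)*(504 + 2375))/(-138) = -13844/915 + ((½)*(1/25)*2879)*(-1/138) = -13844/915 + (2879/50)*(-1/138) = -13844/915 - 2879/6900 = -6543859/420900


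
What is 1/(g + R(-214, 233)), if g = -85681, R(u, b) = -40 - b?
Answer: -1/85954 ≈ -1.1634e-5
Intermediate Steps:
1/(g + R(-214, 233)) = 1/(-85681 + (-40 - 1*233)) = 1/(-85681 + (-40 - 233)) = 1/(-85681 - 273) = 1/(-85954) = -1/85954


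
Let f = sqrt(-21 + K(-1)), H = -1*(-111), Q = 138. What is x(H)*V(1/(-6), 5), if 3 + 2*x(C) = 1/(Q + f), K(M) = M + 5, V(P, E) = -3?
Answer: 171135/38122 + 3*I*sqrt(17)/38122 ≈ 4.4891 + 0.00032447*I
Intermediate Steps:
K(M) = 5 + M
H = 111
f = I*sqrt(17) (f = sqrt(-21 + (5 - 1)) = sqrt(-21 + 4) = sqrt(-17) = I*sqrt(17) ≈ 4.1231*I)
x(C) = -3/2 + 1/(2*(138 + I*sqrt(17)))
x(H)*V(1/(-6), 5) = ((-3*sqrt(17) + 413*I)/(2*(sqrt(17) - 138*I)))*(-3) = -3*(-3*sqrt(17) + 413*I)/(2*(sqrt(17) - 138*I))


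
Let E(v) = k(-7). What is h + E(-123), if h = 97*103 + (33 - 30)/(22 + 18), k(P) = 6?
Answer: 399883/40 ≈ 9997.1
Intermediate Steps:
E(v) = 6
h = 399643/40 (h = 9991 + 3/40 = 399643/40 ≈ 9991.1)
h + E(-123) = 399643/40 + 6 = 399883/40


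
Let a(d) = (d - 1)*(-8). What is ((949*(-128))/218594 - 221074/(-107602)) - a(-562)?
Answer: -26476002983135/5880287897 ≈ -4502.5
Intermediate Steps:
a(d) = 8 - 8*d (a(d) = (-1 + d)*(-8) = 8 - 8*d)
((949*(-128))/218594 - 221074/(-107602)) - a(-562) = ((949*(-128))/218594 - 221074/(-107602)) - (8 - 8*(-562)) = (-121472*1/218594 - 221074*(-1/107602)) - (8 + 4496) = (-60736/109297 + 110537/53801) - 1*4504 = 8813704953/5880287897 - 4504 = -26476002983135/5880287897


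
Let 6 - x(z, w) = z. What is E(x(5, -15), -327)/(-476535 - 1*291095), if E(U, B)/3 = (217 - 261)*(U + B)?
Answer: -21516/383815 ≈ -0.056058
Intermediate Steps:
x(z, w) = 6 - z
E(U, B) = -132*B - 132*U (E(U, B) = 3*((217 - 261)*(U + B)) = 3*(-44*(B + U)) = 3*(-44*B - 44*U) = -132*B - 132*U)
E(x(5, -15), -327)/(-476535 - 1*291095) = (-132*(-327) - 132*(6 - 1*5))/(-476535 - 1*291095) = (43164 - 132*(6 - 5))/(-476535 - 291095) = (43164 - 132*1)/(-767630) = (43164 - 132)*(-1/767630) = 43032*(-1/767630) = -21516/383815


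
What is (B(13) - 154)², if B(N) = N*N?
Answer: 225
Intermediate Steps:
B(N) = N²
(B(13) - 154)² = (13² - 154)² = (169 - 154)² = 15² = 225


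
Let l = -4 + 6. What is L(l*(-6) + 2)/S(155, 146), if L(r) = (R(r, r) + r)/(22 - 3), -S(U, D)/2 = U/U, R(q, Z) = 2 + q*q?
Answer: -46/19 ≈ -2.4211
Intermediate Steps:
R(q, Z) = 2 + q²
S(U, D) = -2 (S(U, D) = -2*U/U = -2*1 = -2)
l = 2
L(r) = 2/19 + r/19 + r²/19 (L(r) = ((2 + r²) + r)/(22 - 3) = (2 + r + r²)/19 = (2 + r + r²)*(1/19) = 2/19 + r/19 + r²/19)
L(l*(-6) + 2)/S(155, 146) = (2/19 + (2*(-6) + 2)/19 + (2*(-6) + 2)²/19)/(-2) = (2/19 + (-12 + 2)/19 + (-12 + 2)²/19)*(-½) = (2/19 + (1/19)*(-10) + (1/19)*(-10)²)*(-½) = (2/19 - 10/19 + (1/19)*100)*(-½) = (2/19 - 10/19 + 100/19)*(-½) = (92/19)*(-½) = -46/19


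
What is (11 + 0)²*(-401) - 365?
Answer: -48886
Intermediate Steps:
(11 + 0)²*(-401) - 365 = 11²*(-401) - 365 = 121*(-401) - 365 = -48521 - 365 = -48886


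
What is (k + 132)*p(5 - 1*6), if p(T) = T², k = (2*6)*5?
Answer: 192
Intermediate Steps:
k = 60 (k = 12*5 = 60)
(k + 132)*p(5 - 1*6) = (60 + 132)*(5 - 1*6)² = 192*(5 - 6)² = 192*(-1)² = 192*1 = 192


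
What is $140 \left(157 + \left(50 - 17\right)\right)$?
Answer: $26600$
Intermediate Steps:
$140 \left(157 + \left(50 - 17\right)\right) = 140 \left(157 + 33\right) = 140 \cdot 190 = 26600$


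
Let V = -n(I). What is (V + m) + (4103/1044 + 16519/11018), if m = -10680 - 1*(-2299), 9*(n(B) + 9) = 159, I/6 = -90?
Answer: -48221068963/5751396 ≈ -8384.2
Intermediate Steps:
I = -540 (I = 6*(-90) = -540)
n(B) = 26/3 (n(B) = -9 + (⅑)*159 = -9 + 53/3 = 26/3)
m = -8381 (m = -10680 + 2299 = -8381)
V = -26/3 (V = -1*26/3 = -26/3 ≈ -8.6667)
(V + m) + (4103/1044 + 16519/11018) = (-26/3 - 8381) + (4103/1044 + 16519/11018) = -25169/3 + (4103*(1/1044) + 16519*(1/11018)) = -25169/3 + (4103/1044 + 16519/11018) = -25169/3 + 31226345/5751396 = -48221068963/5751396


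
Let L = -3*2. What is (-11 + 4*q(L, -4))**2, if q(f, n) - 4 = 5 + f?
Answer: 1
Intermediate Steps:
L = -6
q(f, n) = 9 + f (q(f, n) = 4 + (5 + f) = 9 + f)
(-11 + 4*q(L, -4))**2 = (-11 + 4*(9 - 6))**2 = (-11 + 4*3)**2 = (-11 + 12)**2 = 1**2 = 1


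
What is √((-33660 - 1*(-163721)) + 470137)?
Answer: √600198 ≈ 774.72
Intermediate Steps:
√((-33660 - 1*(-163721)) + 470137) = √((-33660 + 163721) + 470137) = √(130061 + 470137) = √600198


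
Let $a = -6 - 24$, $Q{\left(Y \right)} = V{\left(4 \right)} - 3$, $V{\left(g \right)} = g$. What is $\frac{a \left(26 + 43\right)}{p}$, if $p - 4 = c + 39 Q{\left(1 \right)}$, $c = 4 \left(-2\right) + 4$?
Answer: $- \frac{690}{13} \approx -53.077$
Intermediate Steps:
$c = -4$ ($c = -8 + 4 = -4$)
$Q{\left(Y \right)} = 1$ ($Q{\left(Y \right)} = 4 - 3 = 1$)
$p = 39$ ($p = 4 + \left(-4 + 39 \cdot 1\right) = 4 + \left(-4 + 39\right) = 4 + 35 = 39$)
$a = -30$ ($a = -6 - 24 = -30$)
$\frac{a \left(26 + 43\right)}{p} = \frac{\left(-30\right) \left(26 + 43\right)}{39} = \left(-30\right) 69 \cdot \frac{1}{39} = \left(-2070\right) \frac{1}{39} = - \frac{690}{13}$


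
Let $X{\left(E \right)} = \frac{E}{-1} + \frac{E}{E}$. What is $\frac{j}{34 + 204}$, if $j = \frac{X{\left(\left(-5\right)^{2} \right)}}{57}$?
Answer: $- \frac{4}{2261} \approx -0.0017691$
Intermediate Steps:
$X{\left(E \right)} = 1 - E$ ($X{\left(E \right)} = E \left(-1\right) + 1 = - E + 1 = 1 - E$)
$j = - \frac{8}{19}$ ($j = \frac{1 - \left(-5\right)^{2}}{57} = \left(1 - 25\right) \frac{1}{57} = \left(-24\right) \frac{1}{57} = - \frac{8}{19} \approx -0.42105$)
$\frac{j}{34 + 204} = - \frac{8}{19 \left(34 + 204\right)} = - \frac{8}{19 \cdot 238} = \left(- \frac{8}{19}\right) \frac{1}{238} = - \frac{4}{2261}$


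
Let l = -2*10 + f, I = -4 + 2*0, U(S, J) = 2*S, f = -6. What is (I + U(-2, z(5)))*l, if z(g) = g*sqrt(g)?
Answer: 208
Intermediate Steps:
z(g) = g**(3/2)
I = -4 (I = -4 + 0 = -4)
l = -26 (l = -2*10 - 6 = -20 - 6 = -26)
(I + U(-2, z(5)))*l = (-4 + 2*(-2))*(-26) = (-4 - 4)*(-26) = -8*(-26) = 208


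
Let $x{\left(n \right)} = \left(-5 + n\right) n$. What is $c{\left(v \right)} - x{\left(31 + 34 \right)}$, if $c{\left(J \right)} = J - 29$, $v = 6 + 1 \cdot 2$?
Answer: $-3921$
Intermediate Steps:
$v = 8$ ($v = 6 + 2 = 8$)
$c{\left(J \right)} = -29 + J$ ($c{\left(J \right)} = J - 29 = -29 + J$)
$x{\left(n \right)} = n \left(-5 + n\right)$
$c{\left(v \right)} - x{\left(31 + 34 \right)} = \left(-29 + 8\right) - \left(31 + 34\right) \left(-5 + \left(31 + 34\right)\right) = -21 - 65 \left(-5 + 65\right) = -21 - 65 \cdot 60 = -21 - 3900 = -3921$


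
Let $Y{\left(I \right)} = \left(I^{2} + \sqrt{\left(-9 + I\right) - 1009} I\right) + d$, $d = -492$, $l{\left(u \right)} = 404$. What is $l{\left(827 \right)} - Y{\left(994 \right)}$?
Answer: $-987140 - 1988 i \sqrt{6} \approx -9.8714 \cdot 10^{5} - 4869.6 i$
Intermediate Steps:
$Y{\left(I \right)} = -492 + I^{2} + I \sqrt{-1018 + I}$ ($Y{\left(I \right)} = \left(I^{2} + \sqrt{\left(-9 + I\right) - 1009} I\right) - 492 = \left(I^{2} + \sqrt{-1018 + I} I\right) - 492 = \left(I^{2} + I \sqrt{-1018 + I}\right) - 492 = -492 + I^{2} + I \sqrt{-1018 + I}$)
$l{\left(827 \right)} - Y{\left(994 \right)} = 404 - \left(-492 + 994^{2} + 994 \sqrt{-1018 + 994}\right) = 404 - \left(-492 + 988036 + 994 \sqrt{-24}\right) = 404 - \left(-492 + 988036 + 994 \cdot 2 i \sqrt{6}\right) = 404 - \left(-492 + 988036 + 1988 i \sqrt{6}\right) = 404 - \left(987544 + 1988 i \sqrt{6}\right) = -987140 - 1988 i \sqrt{6}$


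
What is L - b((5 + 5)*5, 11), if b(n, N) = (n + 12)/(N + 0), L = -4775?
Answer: -52587/11 ≈ -4780.6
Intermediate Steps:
b(n, N) = (12 + n)/N
L - b((5 + 5)*5, 11) = -4775 - (12 + (5 + 5)*5)/11 = -4775 - (12 + 10*5)/11 = -4775 - (12 + 50)/11 = -4775 - 62/11 = -52587/11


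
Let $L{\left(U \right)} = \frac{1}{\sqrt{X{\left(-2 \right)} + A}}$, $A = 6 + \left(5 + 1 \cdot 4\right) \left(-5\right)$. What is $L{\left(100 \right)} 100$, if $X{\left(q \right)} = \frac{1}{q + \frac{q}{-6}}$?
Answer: $- \frac{50 i \sqrt{110}}{33} \approx - 15.891 i$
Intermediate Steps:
$X{\left(q \right)} = \frac{6}{5 q}$ ($X{\left(q \right)} = \frac{1}{q + q \left(- \frac{1}{6}\right)} = \frac{1}{q - \frac{q}{6}} = \frac{1}{\frac{5}{6} q} = \frac{6}{5 q}$)
$A = -39$ ($A = 6 + \left(5 + 4\right) \left(-5\right) = 6 + 9 \left(-5\right) = 6 - 45 = -39$)
$L{\left(U \right)} = - \frac{i \sqrt{110}}{66}$ ($L{\left(U \right)} = \frac{1}{\sqrt{\frac{6}{5 \left(-2\right)} - 39}} = \frac{1}{\sqrt{\frac{6}{5} \left(- \frac{1}{2}\right) - 39}} = \frac{1}{\sqrt{- \frac{3}{5} - 39}} = \frac{1}{\sqrt{- \frac{198}{5}}} = \frac{1}{\frac{3}{5} i \sqrt{110}} = - \frac{i \sqrt{110}}{66}$)
$L{\left(100 \right)} 100 = - \frac{i \sqrt{110}}{66} \cdot 100 = - \frac{50 i \sqrt{110}}{33}$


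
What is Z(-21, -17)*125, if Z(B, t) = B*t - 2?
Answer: 44375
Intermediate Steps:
Z(B, t) = -2 + B*t
Z(-21, -17)*125 = (-2 - 21*(-17))*125 = (-2 + 357)*125 = 355*125 = 44375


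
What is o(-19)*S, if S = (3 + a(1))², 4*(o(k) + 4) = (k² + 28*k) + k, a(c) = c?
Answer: -824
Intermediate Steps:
o(k) = -4 + k²/4 + 29*k/4 (o(k) = -4 + ((k² + 28*k) + k)/4 = -4 + (k² + 29*k)/4 = -4 + (k²/4 + 29*k/4) = -4 + k²/4 + 29*k/4)
S = 16 (S = (3 + 1)² = 4² = 16)
o(-19)*S = (-4 + (¼)*(-19)² + (29/4)*(-19))*16 = (-4 + (¼)*361 - 551/4)*16 = (-4 + 361/4 - 551/4)*16 = -103/2*16 = -824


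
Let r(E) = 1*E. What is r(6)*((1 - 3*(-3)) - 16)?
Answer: -36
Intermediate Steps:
r(E) = E
r(6)*((1 - 3*(-3)) - 16) = 6*((1 - 3*(-3)) - 16) = 6*((1 + 9) - 16) = 6*(10 - 16) = 6*(-6) = -36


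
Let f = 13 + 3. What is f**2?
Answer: 256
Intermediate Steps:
f = 16
f**2 = 16**2 = 256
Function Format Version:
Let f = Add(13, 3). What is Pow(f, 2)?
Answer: 256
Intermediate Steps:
f = 16
Pow(f, 2) = Pow(16, 2) = 256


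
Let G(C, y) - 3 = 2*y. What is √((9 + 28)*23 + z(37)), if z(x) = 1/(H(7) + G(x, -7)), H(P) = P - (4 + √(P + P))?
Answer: √(6807 + 851*√14)/√(8 + √14) ≈ 29.170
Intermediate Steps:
G(C, y) = 3 + 2*y
H(P) = -4 + P - √2*√P (H(P) = P - (4 + √(2*P)) = P - (4 + √2*√P) = P + (-4 - √2*√P) = -4 + P - √2*√P)
z(x) = 1/(-8 - √14) (z(x) = 1/((-4 + 7 - √2*√7) + (3 + 2*(-7))) = 1/((-4 + 7 - √14) + (3 - 14)) = 1/((3 - √14) - 11) = 1/(-8 - √14))
√((9 + 28)*23 + z(37)) = √((9 + 28)*23 + (-4/25 + √14/50)) = √(37*23 + (-4/25 + √14/50)) = √(851 + (-4/25 + √14/50)) = √(21271/25 + √14/50)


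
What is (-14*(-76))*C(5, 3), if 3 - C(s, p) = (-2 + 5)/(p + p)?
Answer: 2660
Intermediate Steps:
C(s, p) = 3 - 3/(2*p) (C(s, p) = 3 - (-2 + 5)/(p + p) = 3 - 3/(2*p))
(-14*(-76))*C(5, 3) = (-14*(-76))*(3 - 3/2/3) = 1064*(3 - 3/2*⅓) = 1064*(3 - ½) = 1064*(5/2) = 2660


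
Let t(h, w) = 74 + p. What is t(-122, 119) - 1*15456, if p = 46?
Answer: -15336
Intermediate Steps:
t(h, w) = 120 (t(h, w) = 74 + 46 = 120)
t(-122, 119) - 1*15456 = 120 - 1*15456 = 120 - 15456 = -15336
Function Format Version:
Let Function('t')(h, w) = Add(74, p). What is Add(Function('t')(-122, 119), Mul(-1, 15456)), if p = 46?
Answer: -15336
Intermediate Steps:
Function('t')(h, w) = 120 (Function('t')(h, w) = Add(74, 46) = 120)
Add(Function('t')(-122, 119), Mul(-1, 15456)) = Add(120, Mul(-1, 15456)) = Add(120, -15456) = -15336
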